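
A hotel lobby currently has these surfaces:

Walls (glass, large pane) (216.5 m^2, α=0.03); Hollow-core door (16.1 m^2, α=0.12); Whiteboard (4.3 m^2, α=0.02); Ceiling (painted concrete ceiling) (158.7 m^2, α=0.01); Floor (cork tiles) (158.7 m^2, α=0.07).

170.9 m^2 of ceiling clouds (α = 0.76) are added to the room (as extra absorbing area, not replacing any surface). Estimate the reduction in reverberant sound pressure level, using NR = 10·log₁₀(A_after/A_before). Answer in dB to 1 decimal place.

8.5 dB

Total absorption A_before = 216.5*0.03 + 16.1*0.12 + 4.3*0.02 + 158.7*0.01 + 158.7*0.07
  = 6.495 + 1.932 + 0.086 + 1.587 + 11.109 = 21.209 m^2 sabins.
Added absorption = 170.9 × 0.76 = 129.884 sabins.
New total A_after = 151.093 sabins.
Reduction = 10 log₁₀(A_after/A_before) = 10 log₁₀(7.1240) = 8.5 dB.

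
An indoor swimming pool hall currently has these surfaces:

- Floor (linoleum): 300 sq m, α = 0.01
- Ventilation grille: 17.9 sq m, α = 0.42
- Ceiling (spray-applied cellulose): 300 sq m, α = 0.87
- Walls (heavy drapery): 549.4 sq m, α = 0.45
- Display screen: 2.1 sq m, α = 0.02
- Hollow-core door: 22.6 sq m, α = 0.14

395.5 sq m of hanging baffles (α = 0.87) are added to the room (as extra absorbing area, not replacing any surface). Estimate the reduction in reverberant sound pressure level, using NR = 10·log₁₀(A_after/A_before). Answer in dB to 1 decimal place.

Equivalent absorption area: A_before = 300*0.01 + 17.9*0.42 + 300*0.87 + 549.4*0.45 + 2.1*0.02 + 22.6*0.14 = 521.954 sq m.
Added absorption = 395.5 × 0.87 = 344.085 sabins.
A_after = 521.954 + 344.085 = 866.039 sabins.
NR = 10·log₁₀(866.039/521.954) = 2.2 dB.

2.2 dB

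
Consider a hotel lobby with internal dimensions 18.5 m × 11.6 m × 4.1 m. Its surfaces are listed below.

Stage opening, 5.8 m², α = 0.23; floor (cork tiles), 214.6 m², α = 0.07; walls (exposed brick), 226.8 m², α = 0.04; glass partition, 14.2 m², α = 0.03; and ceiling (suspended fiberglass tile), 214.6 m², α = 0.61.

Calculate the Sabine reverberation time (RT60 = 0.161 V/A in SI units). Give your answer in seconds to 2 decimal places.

0.90 s

Equivalent absorption area: A = 5.8*0.23 + 214.6*0.07 + 226.8*0.04 + 14.2*0.03 + 214.6*0.61 = 156.760 m².
Room volume: 879.86 m³.
Sabine: RT60 = 0.161 × 879.86 / 156.760 = 0.90 s.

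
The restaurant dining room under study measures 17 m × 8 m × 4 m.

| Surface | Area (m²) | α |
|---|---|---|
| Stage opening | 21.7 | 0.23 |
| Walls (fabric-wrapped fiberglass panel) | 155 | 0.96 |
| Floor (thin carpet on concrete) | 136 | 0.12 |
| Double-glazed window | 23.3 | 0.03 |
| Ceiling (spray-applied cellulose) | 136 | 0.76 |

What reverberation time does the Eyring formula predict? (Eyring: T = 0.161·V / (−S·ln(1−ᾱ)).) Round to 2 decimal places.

S = Σ Sᵢ = 472.0 m².
Σ(Sᵢαᵢ) = 21.7×0.23 + 155×0.96 + 136×0.12 + 23.3×0.03 + 136×0.76 = 274.170.
ᾱ = 274.170 / 472.0 = 0.5809.
−S·ln(1−ᾱ) = −472.0 × ln(1 − 0.5809) = 410.473.
V = 17 × 8 × 4 = 544 m³.
T = 0.161·V/[−S·ln(1−ᾱ)] = 0.161·544/410.473 = 0.21 s.

0.21 s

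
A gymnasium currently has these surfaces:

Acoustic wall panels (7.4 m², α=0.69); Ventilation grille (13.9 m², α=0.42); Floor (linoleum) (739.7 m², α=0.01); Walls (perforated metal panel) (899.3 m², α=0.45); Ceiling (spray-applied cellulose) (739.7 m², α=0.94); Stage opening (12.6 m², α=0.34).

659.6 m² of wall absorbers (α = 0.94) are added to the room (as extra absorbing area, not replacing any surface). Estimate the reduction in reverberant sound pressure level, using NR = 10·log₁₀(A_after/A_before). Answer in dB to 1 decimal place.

1.9 dB

A_before = Σ Sᵢαᵢ = 7.4*0.69 + 13.9*0.42 + 739.7*0.01 + 899.3*0.45 + 739.7*0.94 + 12.6*0.34 = 1122.628 sabins.
Added absorption = 659.6 × 0.94 = 620.024 sabins.
A_after = 1122.628 + 620.024 = 1742.652 sabins.
NR = 10·log₁₀(1742.652/1122.628) = 1.9 dB.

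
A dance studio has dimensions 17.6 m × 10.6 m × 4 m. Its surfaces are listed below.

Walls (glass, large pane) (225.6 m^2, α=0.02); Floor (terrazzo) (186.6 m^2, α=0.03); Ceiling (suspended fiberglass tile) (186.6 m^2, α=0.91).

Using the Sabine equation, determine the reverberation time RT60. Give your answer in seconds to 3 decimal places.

Summing Sᵢαᵢ: 4.512 + 5.598 + 169.806 → A = 179.916 sabins.
Room volume: 746.24 m³.
Sabine: RT60 = 0.161 × 746.24 / 179.916 = 0.668 s.

0.668 seconds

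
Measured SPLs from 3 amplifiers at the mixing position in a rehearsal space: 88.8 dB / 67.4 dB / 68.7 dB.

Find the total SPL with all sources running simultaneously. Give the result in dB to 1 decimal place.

88.9 dB

Sum in the linear (power) domain: Σ 10^(Lᵢ/10) = 10^(88.8/10) + 10^(67.4/10) + 10^(68.7/10) = 7.715e+08.
Combined level = 10 log₁₀(7.715e+08) = 88.9 dB.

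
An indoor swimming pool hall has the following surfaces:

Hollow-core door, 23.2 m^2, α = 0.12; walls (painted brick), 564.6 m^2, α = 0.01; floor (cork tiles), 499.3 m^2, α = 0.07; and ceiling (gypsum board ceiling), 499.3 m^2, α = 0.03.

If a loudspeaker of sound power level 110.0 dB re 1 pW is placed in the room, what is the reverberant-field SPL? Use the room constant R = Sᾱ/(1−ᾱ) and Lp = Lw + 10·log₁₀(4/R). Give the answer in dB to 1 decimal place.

Σ(Sᵢαᵢ) = 23.2·0.12 + 564.6·0.01 + 499.3·0.07 + 499.3·0.03 = 58.360; total area S = 1586.4 m^2.
ᾱ = 0.0368, so room constant R = A/(1−ᾱ) = 60.590 m^2.
Lp = Lw + 10 log₁₀(4/R) = 110.0 -11.80 = 98.2 dB.

98.2 dB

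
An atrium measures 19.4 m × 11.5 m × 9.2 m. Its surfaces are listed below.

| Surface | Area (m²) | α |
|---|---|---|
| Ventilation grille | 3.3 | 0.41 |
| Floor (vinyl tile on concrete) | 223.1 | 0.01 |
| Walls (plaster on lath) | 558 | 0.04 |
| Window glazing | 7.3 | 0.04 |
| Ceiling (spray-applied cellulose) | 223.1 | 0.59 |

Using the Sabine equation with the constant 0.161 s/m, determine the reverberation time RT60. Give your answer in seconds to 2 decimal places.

Summing Sᵢαᵢ: 1.353 + 2.231 + 22.320 + 0.292 + 131.629 → A = 157.825 sabins.
Volume V = 19.4 × 11.5 × 9.2 = 2052.52 m³.
Sabine: RT60 = 0.161 × 2052.52 / 157.825 = 2.09 s.

2.09 s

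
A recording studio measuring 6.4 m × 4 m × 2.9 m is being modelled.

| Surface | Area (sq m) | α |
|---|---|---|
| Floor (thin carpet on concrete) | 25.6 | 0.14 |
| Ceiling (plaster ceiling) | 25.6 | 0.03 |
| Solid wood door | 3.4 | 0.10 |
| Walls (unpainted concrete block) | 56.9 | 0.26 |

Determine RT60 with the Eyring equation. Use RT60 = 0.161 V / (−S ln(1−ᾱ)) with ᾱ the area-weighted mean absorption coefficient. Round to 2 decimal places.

Total surface area S = 25.6 + 25.6 + 3.4 + 56.9 = 111.5 sq m.
Σ(Sᵢαᵢ) = 25.6·0.14 + 25.6·0.03 + 3.4·0.10 + 56.9·0.26 = 19.486.
ᾱ = 19.486 / 111.5 = 0.1748.
Eyring denominator: −S ln(1−ᾱ) = 21.422.
V = 6.4 × 4 × 2.9 = 74.24 m³.
T = 0.161·V/[−S·ln(1−ᾱ)] = 0.161·74.24/21.422 = 0.56 s.

0.56 s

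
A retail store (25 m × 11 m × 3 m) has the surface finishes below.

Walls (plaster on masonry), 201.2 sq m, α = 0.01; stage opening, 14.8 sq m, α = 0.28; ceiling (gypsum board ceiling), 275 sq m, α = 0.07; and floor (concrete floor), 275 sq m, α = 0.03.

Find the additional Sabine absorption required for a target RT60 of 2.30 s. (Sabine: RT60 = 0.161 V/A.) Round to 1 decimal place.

24.1 sabins

Equivalent absorption area: A₁ = 201.2×0.01 + 14.8×0.28 + 275×0.07 + 275×0.03 = 33.656 sq m.
For T = 2.30 s, need A₂ = 0.161·V/T = 0.161·825/2.30 = 57.750 sabins.
Additional absorption ΔA = 57.750 − 33.656 = 24.1 sabins.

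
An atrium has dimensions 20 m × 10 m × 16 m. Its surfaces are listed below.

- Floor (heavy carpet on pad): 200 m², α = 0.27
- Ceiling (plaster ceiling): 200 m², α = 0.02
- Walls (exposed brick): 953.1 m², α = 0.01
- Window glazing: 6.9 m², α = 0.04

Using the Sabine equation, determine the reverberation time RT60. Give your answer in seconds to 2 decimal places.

Summing Sᵢαᵢ: 54.000 + 4.000 + 9.531 + 0.276 → A = 67.807 sabins.
V = 20·10·16 = 3200 m³.
RT60 = 0.161 · V / A = 0.161 × 3200 / 67.807 = 7.60 s.

7.60 s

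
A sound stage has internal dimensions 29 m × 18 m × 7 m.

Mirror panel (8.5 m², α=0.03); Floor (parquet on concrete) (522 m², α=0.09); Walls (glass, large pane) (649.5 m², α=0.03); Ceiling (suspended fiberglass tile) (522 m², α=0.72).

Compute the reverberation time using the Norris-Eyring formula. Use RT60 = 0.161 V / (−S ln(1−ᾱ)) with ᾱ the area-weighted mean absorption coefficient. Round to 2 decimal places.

1.15 seconds

Total surface area S = 8.5 + 522 + 649.5 + 522 = 1702.0 m².
Absorption A = 8.5·0.03 + 522·0.09 + 649.5·0.03 + 522·0.72 = 442.560 sabins.
ᾱ = 442.560 / 1702.0 = 0.2600.
Eyring denominator: −S ln(1−ᾱ) = 512.481.
V = 29 × 18 × 7 = 3654 m³.
RT60 = 0.161 × 3654 / 512.481 = 1.15 s.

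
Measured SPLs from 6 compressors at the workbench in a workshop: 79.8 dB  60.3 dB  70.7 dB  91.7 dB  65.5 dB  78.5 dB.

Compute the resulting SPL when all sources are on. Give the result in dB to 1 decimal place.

92.2 dB

Converting to relative power and adding: 10^(79.8/10) + 10^(60.3/10) + 10^(70.7/10) + 10^(91.7/10) + 10^(65.5/10) + 10^(78.5/10) = 1.662e+09.
L_total = 10·log₁₀(1.662e+09) = 92.2 dB.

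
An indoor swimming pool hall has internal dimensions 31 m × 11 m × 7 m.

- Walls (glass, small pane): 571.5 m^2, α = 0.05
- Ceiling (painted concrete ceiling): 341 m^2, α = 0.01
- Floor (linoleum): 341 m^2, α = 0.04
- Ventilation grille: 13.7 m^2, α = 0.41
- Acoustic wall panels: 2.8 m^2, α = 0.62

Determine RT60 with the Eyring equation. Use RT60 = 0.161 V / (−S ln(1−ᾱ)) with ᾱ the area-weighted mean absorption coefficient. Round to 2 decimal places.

Total surface area S = 571.5 + 341 + 341 + 13.7 + 2.8 = 1270.0 m^2.
Absorption A = 571.5×0.05 + 341×0.01 + 341×0.04 + 13.7×0.41 + 2.8×0.62 = 52.978 sabins.
ᾱ = 52.978 / 1270.0 = 0.0417.
−S·ln(1−ᾱ) = −1270.0 × ln(1 − 0.0417) = 54.095.
V = 31 × 11 × 7 = 2387 m³.
RT60 = 0.161 × 2387 / 54.095 = 7.10 s.

7.10 s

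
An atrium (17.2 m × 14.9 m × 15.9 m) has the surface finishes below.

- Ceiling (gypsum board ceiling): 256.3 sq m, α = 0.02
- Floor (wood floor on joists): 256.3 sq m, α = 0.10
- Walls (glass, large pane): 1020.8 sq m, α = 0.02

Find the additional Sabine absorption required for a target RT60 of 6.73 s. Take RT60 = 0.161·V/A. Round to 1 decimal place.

46.3 sabins

A₁ = Σ Sᵢαᵢ = 256.3*0.02 + 256.3*0.10 + 1020.8*0.02 = 51.172 sabins.
V = 4074.852 m³. Required absorption A₂ = 0.161 × 4074.852 / 6.73 = 97.482 sabins.
Shortfall: 97.482 − 51.172 = 46.3 sabins.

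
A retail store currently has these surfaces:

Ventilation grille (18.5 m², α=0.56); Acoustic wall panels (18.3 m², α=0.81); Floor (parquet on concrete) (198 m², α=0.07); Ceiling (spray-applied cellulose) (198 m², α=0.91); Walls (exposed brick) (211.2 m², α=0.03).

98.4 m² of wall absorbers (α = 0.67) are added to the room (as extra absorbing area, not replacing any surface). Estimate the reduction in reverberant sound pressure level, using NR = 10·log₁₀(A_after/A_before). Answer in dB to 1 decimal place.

1.1 dB

Equivalent absorption area: A_before = 18.5·0.56 + 18.3·0.81 + 198·0.07 + 198·0.91 + 211.2·0.03 = 225.559 m².
Treatment contributes 98.4·0.67 = 65.928 sabins.
New total A_after = 291.487 sabins.
Reduction = 10 log₁₀(A_after/A_before) = 10 log₁₀(1.2923) = 1.1 dB.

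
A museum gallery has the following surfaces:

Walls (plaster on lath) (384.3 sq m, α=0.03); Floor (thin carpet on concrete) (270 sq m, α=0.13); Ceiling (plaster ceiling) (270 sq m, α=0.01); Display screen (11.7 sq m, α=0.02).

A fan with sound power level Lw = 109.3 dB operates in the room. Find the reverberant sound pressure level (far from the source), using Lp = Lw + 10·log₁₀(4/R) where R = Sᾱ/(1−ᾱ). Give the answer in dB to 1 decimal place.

98.1 dB

Σ(Sᵢαᵢ) = 384.3·0.03 + 270·0.13 + 270·0.01 + 11.7·0.02 = 49.563; total area S = 936.0 sq m.
ᾱ = 0.0530, so room constant R = A/(1−ᾱ) = 52.337 sq m.
Lp = 109.3 + 10·log₁₀(4/52.337) = 109.3 + (-11.17) = 98.1 dB.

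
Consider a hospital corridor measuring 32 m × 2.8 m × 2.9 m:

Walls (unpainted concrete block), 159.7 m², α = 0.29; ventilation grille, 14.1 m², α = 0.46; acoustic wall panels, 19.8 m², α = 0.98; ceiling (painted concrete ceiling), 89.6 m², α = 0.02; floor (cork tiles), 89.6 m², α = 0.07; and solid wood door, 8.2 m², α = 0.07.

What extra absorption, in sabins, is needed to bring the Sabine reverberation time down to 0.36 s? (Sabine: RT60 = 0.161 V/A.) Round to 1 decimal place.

35.4 sabins

A₁ = Σ Sᵢαᵢ = 159.7*0.29 + 14.1*0.46 + 19.8*0.98 + 89.6*0.02 + 89.6*0.07 + 8.2*0.07 = 80.841 sabins.
Target A₂ = 0.161·259.84/0.36 = 116.206 sabins (V = 259.84 m³).
Shortfall: 116.206 − 80.841 = 35.4 sabins.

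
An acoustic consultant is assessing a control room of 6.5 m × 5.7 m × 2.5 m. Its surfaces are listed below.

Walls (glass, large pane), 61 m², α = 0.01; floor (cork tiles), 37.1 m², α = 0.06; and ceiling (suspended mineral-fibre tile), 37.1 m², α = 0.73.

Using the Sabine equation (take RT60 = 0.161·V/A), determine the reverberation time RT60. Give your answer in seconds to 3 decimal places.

0.498 sec

Total absorption A = 61*0.01 + 37.1*0.06 + 37.1*0.73
  = 0.610 + 2.226 + 27.083 = 29.919 m² sabins.
Room volume: 92.625 m³.
Sabine: RT60 = 0.161 × 92.625 / 29.919 = 0.498 s.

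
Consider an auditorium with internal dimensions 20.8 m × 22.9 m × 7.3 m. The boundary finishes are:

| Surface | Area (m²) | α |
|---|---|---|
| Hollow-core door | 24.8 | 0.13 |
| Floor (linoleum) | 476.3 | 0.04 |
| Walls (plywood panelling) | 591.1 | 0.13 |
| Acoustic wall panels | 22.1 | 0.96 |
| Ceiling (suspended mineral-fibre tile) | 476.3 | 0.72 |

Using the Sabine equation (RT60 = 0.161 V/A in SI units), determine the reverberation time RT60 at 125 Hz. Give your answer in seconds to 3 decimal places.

1.208 s

A = Σ Sᵢαᵢ = 24.8·0.13 + 476.3·0.04 + 591.1·0.13 + 22.1·0.96 + 476.3·0.72 = 463.271 sabins.
V = 20.8·22.9·7.3 = 3477.136 m³.
Sabine: RT60 = 0.161 × 3477.136 / 463.271 = 1.208 s.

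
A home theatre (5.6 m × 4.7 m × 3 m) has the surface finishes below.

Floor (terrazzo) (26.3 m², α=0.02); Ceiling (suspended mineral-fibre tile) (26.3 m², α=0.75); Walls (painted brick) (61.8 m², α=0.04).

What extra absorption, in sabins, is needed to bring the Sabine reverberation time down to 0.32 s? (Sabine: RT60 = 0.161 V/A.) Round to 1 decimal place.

17.0 sabins

Summing Sᵢαᵢ: 0.526 + 19.725 + 2.472 → A₁ = 22.723 sabins.
For T = 0.32 s, need A₂ = 0.161·V/T = 0.161·78.96/0.32 = 39.727 sabins.
Shortfall: 39.727 − 22.723 = 17.0 sabins.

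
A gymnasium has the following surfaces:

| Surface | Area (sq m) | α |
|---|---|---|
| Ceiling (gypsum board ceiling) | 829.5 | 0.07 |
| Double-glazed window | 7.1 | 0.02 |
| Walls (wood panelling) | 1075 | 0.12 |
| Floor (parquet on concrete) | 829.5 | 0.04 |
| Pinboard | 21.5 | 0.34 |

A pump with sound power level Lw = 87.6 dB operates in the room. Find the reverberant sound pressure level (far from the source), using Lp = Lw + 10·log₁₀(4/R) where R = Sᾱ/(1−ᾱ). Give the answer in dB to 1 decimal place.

69.7 dB

Σ(Sᵢαᵢ) = 829.5·0.07 + 7.1·0.02 + 1075·0.12 + 829.5·0.04 + 21.5·0.34 = 227.697; total area S = 2762.6 sq m.
ᾱ = 0.0824, so room constant R = A/(1−ᾱ) = 248.144 sq m.
Lp = Lw + 10 log₁₀(4/R) = 87.6 -17.93 = 69.7 dB.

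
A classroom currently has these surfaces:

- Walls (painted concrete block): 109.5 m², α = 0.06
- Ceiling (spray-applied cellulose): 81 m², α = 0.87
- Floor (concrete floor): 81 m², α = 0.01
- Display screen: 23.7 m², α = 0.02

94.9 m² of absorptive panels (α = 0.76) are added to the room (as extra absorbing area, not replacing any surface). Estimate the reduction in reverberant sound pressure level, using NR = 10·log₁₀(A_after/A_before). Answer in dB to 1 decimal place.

Total absorption A_before = 109.5·0.06 + 81·0.87 + 81·0.01 + 23.7·0.02
  = 6.570 + 70.470 + 0.810 + 0.474 = 78.324 m² sabins.
Added absorption = 94.9 × 0.76 = 72.124 sabins.
New total A_after = 150.448 sabins.
Reduction = 10 log₁₀(A_after/A_before) = 10 log₁₀(1.9208) = 2.8 dB.

2.8 dB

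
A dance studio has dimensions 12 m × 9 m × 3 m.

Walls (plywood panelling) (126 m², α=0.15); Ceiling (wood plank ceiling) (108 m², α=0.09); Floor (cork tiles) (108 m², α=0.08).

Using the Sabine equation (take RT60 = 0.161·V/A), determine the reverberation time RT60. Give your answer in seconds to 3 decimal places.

Equivalent absorption area: A = 126×0.15 + 108×0.09 + 108×0.08 = 37.260 m².
V = 12·9·3 = 324 m³.
Sabine: RT60 = 0.161 × 324 / 37.260 = 1.400 s.

1.400 s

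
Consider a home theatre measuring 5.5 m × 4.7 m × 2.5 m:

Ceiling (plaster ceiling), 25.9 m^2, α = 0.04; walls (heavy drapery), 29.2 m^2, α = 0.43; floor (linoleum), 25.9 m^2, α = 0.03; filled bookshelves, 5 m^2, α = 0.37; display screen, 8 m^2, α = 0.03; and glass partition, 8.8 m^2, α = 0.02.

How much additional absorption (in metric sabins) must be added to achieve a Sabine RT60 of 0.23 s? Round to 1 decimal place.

28.6 sabins

Summing Sᵢαᵢ: 1.036 + 12.556 + 0.777 + 1.850 + 0.240 + 0.176 → A₁ = 16.635 sabins.
For T = 0.23 s, need A₂ = 0.161·V/T = 0.161·64.625/0.23 = 45.238 sabins.
Shortfall: 45.238 − 16.635 = 28.6 sabins.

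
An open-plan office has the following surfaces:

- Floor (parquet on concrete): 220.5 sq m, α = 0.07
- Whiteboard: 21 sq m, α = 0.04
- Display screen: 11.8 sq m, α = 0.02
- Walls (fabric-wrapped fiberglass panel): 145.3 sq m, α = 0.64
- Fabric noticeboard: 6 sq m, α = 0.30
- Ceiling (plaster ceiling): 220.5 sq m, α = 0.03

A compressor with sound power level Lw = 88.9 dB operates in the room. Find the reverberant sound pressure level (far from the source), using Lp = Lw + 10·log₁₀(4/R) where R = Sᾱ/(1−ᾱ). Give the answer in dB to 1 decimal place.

Σ(Sᵢαᵢ) = 220.5×0.07 + 21×0.04 + 11.8×0.02 + 145.3×0.64 + 6×0.30 + 220.5×0.03 = 117.918; total area S = 625.1 sq m.
ᾱ = 117.918/625.1 = 0.1886; R = Sᾱ/(1−ᾱ) = 117.918/(1−0.1886) = 145.327 sq m.
Lp = Lw + 10 log₁₀(4/R) = 88.9 -15.60 = 73.3 dB.

73.3 dB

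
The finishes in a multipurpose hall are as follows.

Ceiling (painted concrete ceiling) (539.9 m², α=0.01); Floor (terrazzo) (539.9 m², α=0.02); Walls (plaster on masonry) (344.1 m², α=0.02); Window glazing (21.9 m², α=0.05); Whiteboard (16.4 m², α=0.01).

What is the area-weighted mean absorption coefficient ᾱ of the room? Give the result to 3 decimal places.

0.017

S = Σ Sᵢ = 539.9 + 539.9 + 344.1 + 21.9 + 16.4 = 1462.2 m².
A = 539.9*0.01 + 539.9*0.02 + 344.1*0.02 + 21.9*0.05 + 16.4*0.01 = 24.338 sabins.
ᾱ = 24.338 / 1462.2 = 0.017.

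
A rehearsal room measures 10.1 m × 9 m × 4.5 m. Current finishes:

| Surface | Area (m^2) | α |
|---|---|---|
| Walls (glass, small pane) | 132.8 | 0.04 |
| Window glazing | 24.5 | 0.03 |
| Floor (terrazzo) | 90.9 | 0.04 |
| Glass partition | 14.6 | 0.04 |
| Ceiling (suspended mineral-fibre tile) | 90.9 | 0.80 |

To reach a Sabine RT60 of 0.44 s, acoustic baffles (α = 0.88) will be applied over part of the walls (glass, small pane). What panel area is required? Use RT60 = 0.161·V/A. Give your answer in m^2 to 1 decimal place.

Total absorption A₁ = 132.8×0.04 + 24.5×0.03 + 90.9×0.04 + 14.6×0.04 + 90.9×0.80
  = 5.312 + 0.735 + 3.636 + 0.584 + 72.720 = 82.987 m^2 sabins.
Required A₂ = 0.161·409.05/0.44 = 149.675 sabins.
ΔA needed = 149.675 − 82.987 = 66.688 sabins.
Net gain per m^2: Δα = 0.88 − 0.04 = 0.84.
Area = ΔA/Δα = 66.688/0.84 = 79.4 m^2.

79.4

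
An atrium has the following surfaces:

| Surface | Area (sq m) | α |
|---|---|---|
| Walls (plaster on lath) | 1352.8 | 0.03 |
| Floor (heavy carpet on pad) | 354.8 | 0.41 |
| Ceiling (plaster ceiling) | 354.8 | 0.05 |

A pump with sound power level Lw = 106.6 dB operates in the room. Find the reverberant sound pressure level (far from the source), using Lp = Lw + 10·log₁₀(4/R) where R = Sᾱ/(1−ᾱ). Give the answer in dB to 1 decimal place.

Σ(Sᵢαᵢ) = 1352.8×0.03 + 354.8×0.41 + 354.8×0.05 = 203.792; total area S = 2062.4 sq m.
ᾱ = 0.0988, so room constant R = A/(1−ᾱ) = 226.134 sq m.
Lp = 106.6 + 10·log₁₀(4/226.134) = 106.6 + (-17.52) = 89.1 dB.

89.1 dB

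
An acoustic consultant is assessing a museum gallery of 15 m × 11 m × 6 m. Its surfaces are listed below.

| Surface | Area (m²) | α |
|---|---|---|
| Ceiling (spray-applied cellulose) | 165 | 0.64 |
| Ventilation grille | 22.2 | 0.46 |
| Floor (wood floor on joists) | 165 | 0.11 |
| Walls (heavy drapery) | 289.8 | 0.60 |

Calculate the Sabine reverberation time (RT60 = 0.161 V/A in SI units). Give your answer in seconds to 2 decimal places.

Equivalent absorption area: A = 165*0.64 + 22.2*0.46 + 165*0.11 + 289.8*0.60 = 307.842 m².
Room volume: 990 m³.
RT60 = 0.161 · V / A = 0.161 × 990 / 307.842 = 0.52 s.

0.52 sec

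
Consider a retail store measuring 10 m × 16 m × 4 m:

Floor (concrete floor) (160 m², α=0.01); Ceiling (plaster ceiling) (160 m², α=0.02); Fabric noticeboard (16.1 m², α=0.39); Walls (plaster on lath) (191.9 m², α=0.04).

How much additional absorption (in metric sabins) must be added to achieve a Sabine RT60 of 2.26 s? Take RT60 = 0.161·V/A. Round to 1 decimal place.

26.8 sabins

Summing Sᵢαᵢ: 1.600 + 3.200 + 6.279 + 7.676 → A₁ = 18.755 sabins.
For T = 2.26 s, need A₂ = 0.161·V/T = 0.161·640/2.26 = 45.593 sabins.
Shortfall: 45.593 − 18.755 = 26.8 sabins.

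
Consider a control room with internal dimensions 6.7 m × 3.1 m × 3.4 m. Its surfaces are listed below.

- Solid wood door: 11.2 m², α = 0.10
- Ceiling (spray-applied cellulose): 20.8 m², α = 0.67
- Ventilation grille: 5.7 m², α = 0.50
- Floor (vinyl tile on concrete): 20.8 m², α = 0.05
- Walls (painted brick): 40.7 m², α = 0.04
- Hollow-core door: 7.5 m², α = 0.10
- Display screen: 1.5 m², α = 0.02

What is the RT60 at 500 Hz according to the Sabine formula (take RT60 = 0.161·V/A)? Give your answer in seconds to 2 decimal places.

Total absorption A = 11.2×0.10 + 20.8×0.67 + 5.7×0.50 + 20.8×0.05 + 40.7×0.04 + 7.5×0.10 + 1.5×0.02
  = 1.120 + 13.936 + 2.850 + 1.040 + 1.628 + 0.750 + 0.030 = 21.354 m² sabins.
V = 6.7·3.1·3.4 = 70.618 m³.
RT60 = 0.161 · V / A = 0.161 × 70.618 / 21.354 = 0.53 s.

0.53 s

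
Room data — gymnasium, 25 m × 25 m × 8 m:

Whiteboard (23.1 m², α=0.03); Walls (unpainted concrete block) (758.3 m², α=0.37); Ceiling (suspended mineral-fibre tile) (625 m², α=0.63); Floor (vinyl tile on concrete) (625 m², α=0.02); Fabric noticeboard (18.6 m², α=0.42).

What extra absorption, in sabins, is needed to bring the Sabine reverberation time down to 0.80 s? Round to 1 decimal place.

310.9 sabins

Total absorption A₁ = 23.1×0.03 + 758.3×0.37 + 625×0.63 + 625×0.02 + 18.6×0.42
  = 0.693 + 280.571 + 393.750 + 12.500 + 7.812 = 695.326 m² sabins.
For T = 0.80 s, need A₂ = 0.161·V/T = 0.161·5000/0.80 = 1006.250 sabins.
ΔA = A₂ − A₁ = 1006.250 − 695.326 = 310.9 sabins.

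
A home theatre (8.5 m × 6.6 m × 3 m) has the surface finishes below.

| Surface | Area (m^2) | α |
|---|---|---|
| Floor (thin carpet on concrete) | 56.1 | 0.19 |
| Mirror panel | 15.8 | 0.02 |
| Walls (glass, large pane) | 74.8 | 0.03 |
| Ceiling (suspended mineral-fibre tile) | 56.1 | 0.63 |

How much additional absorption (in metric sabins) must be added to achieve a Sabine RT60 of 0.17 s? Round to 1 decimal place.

110.8 sabins

A₁ = Σ Sᵢαᵢ = 56.1*0.19 + 15.8*0.02 + 74.8*0.03 + 56.1*0.63 = 48.562 sabins.
Target A₂ = 0.161·168.3/0.17 = 159.390 sabins (V = 168.3 m³).
Shortfall: 159.390 − 48.562 = 110.8 sabins.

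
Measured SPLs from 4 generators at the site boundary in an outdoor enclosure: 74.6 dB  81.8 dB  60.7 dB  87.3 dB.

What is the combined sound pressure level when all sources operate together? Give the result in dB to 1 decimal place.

88.6 dB

Σ 10^(Lᵢ/10) = 7.184e+08.
L_total = 10·log₁₀(7.184e+08) = 88.6 dB.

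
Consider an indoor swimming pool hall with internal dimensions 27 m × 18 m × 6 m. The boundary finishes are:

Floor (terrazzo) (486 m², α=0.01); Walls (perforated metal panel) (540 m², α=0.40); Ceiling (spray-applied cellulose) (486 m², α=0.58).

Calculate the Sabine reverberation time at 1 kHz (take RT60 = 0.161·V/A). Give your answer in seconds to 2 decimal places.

A = Σ Sᵢαᵢ = 486×0.01 + 540×0.40 + 486×0.58 = 502.740 sabins.
Volume V = 27 × 18 × 6 = 2916 m³.
Sabine: RT60 = 0.161 × 2916 / 502.740 = 0.93 s.

0.93 sec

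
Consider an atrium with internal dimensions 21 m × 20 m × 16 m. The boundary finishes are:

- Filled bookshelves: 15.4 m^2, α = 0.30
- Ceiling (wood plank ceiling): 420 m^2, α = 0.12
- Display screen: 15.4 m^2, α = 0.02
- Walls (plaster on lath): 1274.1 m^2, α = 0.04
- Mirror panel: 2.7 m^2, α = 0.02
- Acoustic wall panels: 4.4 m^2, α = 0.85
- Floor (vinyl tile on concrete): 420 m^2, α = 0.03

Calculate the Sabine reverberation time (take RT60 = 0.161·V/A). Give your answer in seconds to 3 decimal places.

8.819 s

A = Σ Sᵢαᵢ = 15.4*0.30 + 420*0.12 + 15.4*0.02 + 1274.1*0.04 + 2.7*0.02 + 4.4*0.85 + 420*0.03 = 122.686 sabins.
V = 21·20·16 = 6720 m³.
RT60 = 0.161 · V / A = 0.161 × 6720 / 122.686 = 8.819 s.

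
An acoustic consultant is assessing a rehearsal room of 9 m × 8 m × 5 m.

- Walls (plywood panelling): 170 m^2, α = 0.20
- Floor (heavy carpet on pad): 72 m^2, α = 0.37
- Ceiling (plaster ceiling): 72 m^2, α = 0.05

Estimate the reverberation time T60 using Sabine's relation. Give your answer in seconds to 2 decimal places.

0.90 sec

Equivalent absorption area: A = 170*0.20 + 72*0.37 + 72*0.05 = 64.240 m^2.
Room volume: 360 m³.
Sabine: RT60 = 0.161 × 360 / 64.240 = 0.90 s.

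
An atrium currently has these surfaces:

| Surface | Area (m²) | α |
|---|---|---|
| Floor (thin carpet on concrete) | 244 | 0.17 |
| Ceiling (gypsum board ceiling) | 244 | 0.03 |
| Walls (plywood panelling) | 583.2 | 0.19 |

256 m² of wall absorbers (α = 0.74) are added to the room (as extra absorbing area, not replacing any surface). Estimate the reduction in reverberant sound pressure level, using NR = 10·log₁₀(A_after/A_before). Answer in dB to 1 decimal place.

3.4 dB

Equivalent absorption area: A_before = 244×0.17 + 244×0.03 + 583.2×0.19 = 159.608 m².
Treatment contributes 256·0.74 = 189.440 sabins.
New total A_after = 349.048 sabins.
Reduction = 10 log₁₀(A_after/A_before) = 10 log₁₀(2.1869) = 3.4 dB.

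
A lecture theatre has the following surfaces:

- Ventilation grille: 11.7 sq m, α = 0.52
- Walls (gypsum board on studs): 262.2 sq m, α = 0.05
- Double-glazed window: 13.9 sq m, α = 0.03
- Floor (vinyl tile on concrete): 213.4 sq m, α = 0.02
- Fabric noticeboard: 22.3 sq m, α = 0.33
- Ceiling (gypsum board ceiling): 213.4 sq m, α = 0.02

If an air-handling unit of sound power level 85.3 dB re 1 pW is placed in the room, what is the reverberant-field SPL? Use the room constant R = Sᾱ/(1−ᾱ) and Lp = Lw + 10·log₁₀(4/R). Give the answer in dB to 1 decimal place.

75.6 dB

Σ(Sᵢαᵢ) = 11.7·0.52 + 262.2·0.05 + 13.9·0.03 + 213.4·0.02 + 22.3·0.33 + 213.4·0.02 = 35.506; total area S = 736.9 sq m.
ᾱ = 35.506/736.9 = 0.0482; R = Sᾱ/(1−ᾱ) = 35.506/(1−0.0482) = 37.304 sq m.
Lp = Lw + 10 log₁₀(4/R) = 85.3 -9.70 = 75.6 dB.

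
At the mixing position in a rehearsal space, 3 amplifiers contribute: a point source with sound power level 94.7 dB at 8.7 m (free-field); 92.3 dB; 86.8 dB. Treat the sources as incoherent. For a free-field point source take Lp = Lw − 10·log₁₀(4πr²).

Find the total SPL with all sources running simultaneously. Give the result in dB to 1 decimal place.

Source at 8.7 m: Lp = 94.7 − 10·log₁₀(4π·8.7²) = 94.7 − 10·log₁₀(951.149) = 64.9 dB.
Converting to relative power and adding: 10^(64.9/10) + 10^(92.3/10) + 10^(86.8/10) = 2.18e+09.
L_total = 10·log₁₀(2.18e+09) = 93.4 dB.

93.4 dB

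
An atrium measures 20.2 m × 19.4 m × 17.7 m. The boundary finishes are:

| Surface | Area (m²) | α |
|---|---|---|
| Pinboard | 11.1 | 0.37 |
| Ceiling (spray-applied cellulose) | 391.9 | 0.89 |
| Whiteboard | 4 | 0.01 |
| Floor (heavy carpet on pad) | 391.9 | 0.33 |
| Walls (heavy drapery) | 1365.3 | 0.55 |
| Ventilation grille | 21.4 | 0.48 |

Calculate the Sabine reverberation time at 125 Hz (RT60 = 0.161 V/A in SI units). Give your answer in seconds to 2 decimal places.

0.90 s

Summing Sᵢαᵢ: 4.107 + 348.791 + 0.040 + 129.327 + 750.915 + 10.272 → A = 1243.452 sabins.
Volume V = 20.2 × 19.4 × 17.7 = 6936.276 m³.
T = 0.161 V/A = 0.161·6936.276/1243.452 = 0.90 s.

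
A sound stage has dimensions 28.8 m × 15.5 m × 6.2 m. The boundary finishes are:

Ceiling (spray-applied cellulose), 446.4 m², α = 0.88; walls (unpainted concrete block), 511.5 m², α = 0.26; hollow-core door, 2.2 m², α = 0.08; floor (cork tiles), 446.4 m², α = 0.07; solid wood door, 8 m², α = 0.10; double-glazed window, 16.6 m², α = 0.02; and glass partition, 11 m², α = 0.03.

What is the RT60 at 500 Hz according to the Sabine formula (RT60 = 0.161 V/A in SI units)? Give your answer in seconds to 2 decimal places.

0.80 sec

Equivalent absorption area: A = 446.4×0.88 + 511.5×0.26 + 2.2×0.08 + 446.4×0.07 + 8×0.10 + 16.6×0.02 + 11×0.03 = 558.708 m².
V = 28.8·15.5·6.2 = 2767.68 m³.
RT60 = 0.161 · V / A = 0.161 × 2767.68 / 558.708 = 0.80 s.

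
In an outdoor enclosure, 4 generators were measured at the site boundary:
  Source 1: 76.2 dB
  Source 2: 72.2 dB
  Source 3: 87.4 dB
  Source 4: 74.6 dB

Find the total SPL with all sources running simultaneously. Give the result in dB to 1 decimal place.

88.0 dB

Converting to relative power and adding: 10^(76.2/10) + 10^(72.2/10) + 10^(87.4/10) + 10^(74.6/10) = 6.367e+08.
Back to dB: 10·log₁₀ Σ = 88.0 dB.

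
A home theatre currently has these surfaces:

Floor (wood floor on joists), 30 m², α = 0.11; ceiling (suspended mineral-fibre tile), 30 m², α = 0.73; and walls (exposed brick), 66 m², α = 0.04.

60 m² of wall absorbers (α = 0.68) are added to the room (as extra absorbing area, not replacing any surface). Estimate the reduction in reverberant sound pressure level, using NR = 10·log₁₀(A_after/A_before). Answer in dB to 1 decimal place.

A_before = Σ Sᵢαᵢ = 30*0.11 + 30*0.73 + 66*0.04 = 27.840 sabins.
Treatment contributes 60·0.68 = 40.800 sabins.
A_after = 27.840 + 40.800 = 68.640 sabins.
NR = 10·log₁₀(68.640/27.840) = 3.9 dB.

3.9 dB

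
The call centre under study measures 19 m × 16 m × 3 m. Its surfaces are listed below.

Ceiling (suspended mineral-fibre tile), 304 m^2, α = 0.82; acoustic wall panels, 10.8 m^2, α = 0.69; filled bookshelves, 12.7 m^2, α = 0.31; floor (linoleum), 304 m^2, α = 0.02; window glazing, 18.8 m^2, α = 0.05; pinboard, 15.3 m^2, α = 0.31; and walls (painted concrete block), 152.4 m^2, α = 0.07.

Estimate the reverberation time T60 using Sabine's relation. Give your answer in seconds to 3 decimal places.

0.519 sec

Summing Sᵢαᵢ: 249.280 + 7.452 + 3.937 + 6.080 + 0.940 + 4.743 + 10.668 → A = 283.100 sabins.
Room volume: 912 m³.
RT60 = 0.161 · V / A = 0.161 × 912 / 283.100 = 0.519 s.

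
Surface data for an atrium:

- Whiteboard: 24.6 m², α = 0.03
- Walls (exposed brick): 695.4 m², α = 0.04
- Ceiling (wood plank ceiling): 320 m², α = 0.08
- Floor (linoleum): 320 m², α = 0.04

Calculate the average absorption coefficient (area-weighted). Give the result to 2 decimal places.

0.05

Total surface area S = 1360.0 m².
Σ(Sᵢαᵢ) = 24.6×0.03 + 695.4×0.04 + 320×0.08 + 320×0.04 = 66.954.
ᾱ = 66.954 / 1360.0 = 0.05.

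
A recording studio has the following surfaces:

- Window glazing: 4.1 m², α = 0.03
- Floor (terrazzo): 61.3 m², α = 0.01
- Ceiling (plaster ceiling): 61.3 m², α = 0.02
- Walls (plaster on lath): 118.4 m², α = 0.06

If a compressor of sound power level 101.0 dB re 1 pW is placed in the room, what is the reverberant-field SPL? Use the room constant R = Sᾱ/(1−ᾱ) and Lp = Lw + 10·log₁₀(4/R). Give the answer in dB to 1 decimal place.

97.3 dB

Σ(Sᵢαᵢ) = 4.1×0.03 + 61.3×0.01 + 61.3×0.02 + 118.4×0.06 = 9.066; total area S = 245.1 m².
ᾱ = 9.066/245.1 = 0.0370; R = Sᾱ/(1−ᾱ) = 9.066/(1−0.0370) = 9.414 m².
Lp = Lw + 10 log₁₀(4/R) = 101.0 -3.72 = 97.3 dB.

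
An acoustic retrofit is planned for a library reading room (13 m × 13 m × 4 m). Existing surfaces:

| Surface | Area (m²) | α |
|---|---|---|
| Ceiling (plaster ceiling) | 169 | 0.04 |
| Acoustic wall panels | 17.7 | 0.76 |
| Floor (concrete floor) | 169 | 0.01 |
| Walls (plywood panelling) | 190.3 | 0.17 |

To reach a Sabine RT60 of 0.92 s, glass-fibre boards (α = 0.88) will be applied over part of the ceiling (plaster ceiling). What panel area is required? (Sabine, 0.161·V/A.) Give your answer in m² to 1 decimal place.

76.2

A₁ = Σ Sᵢαᵢ = 169*0.04 + 17.7*0.76 + 169*0.01 + 190.3*0.17 = 54.253 sabins.
Required A₂ = 0.161·676/0.92 = 118.300 sabins.
Absorption to add: 118.300 − 54.253 = 64.047 sabins.
Each m² of panel replacing the ceiling (plaster ceiling) adds (0.88 − 0.04) = 0.84 sabins.
Area = ΔA/Δα = 64.047/0.84 = 76.2 m².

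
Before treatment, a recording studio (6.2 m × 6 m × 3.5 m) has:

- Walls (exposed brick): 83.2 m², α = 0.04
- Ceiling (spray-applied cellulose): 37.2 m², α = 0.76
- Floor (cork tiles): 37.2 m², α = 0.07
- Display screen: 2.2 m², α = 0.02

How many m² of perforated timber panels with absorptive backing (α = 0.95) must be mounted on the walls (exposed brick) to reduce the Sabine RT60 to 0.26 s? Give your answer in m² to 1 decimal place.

A₁ = Σ Sᵢαᵢ = 83.2·0.04 + 37.2·0.76 + 37.2·0.07 + 2.2·0.02 = 34.248 sabins.
V = 130.2 m³. Target absorption A₂ = 0.161 × 130.2 / 0.26 = 80.624 sabins.
ΔA needed = 80.624 − 34.248 = 46.376 sabins.
Each m² of panel replacing the walls (exposed brick) adds (0.95 − 0.04) = 0.91 sabins.
Panel area = 46.376 / 0.91 = 51.0 m².

51.0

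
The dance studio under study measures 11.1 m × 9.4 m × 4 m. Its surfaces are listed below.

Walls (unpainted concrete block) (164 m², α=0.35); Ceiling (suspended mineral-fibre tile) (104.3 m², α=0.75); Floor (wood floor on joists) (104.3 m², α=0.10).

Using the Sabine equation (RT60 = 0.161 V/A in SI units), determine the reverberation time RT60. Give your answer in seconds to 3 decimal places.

0.460 sec

Total absorption A = 164*0.35 + 104.3*0.75 + 104.3*0.10
  = 57.400 + 78.225 + 10.430 = 146.055 m² sabins.
V = 11.1·9.4·4 = 417.36 m³.
T = 0.161 V/A = 0.161·417.36/146.055 = 0.460 s.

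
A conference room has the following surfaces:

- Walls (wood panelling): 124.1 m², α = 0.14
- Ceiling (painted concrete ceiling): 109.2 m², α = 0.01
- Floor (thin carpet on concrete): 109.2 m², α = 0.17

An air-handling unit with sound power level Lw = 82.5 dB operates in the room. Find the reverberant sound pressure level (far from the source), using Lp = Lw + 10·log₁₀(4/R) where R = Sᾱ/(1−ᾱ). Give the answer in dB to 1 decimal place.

72.3 dB

Σ(Sᵢαᵢ) = 124.1×0.14 + 109.2×0.01 + 109.2×0.17 = 37.030; total area S = 342.5 m².
ᾱ = 37.030/342.5 = 0.1081; R = Sᾱ/(1−ᾱ) = 37.030/(1−0.1081) = 41.518 m².
Lp = Lw + 10 log₁₀(4/R) = 82.5 -10.16 = 72.3 dB.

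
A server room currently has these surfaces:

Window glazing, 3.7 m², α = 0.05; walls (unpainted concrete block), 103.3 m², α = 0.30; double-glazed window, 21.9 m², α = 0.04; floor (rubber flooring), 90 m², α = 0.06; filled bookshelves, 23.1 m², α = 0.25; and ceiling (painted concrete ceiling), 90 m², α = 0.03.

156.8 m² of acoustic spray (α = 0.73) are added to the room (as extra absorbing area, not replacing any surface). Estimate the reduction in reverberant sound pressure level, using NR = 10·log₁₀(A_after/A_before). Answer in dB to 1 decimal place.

5.4 dB

Summing Sᵢαᵢ: 0.185 + 30.990 + 0.876 + 5.400 + 5.775 + 2.700 → A_before = 45.926 sabins.
Added absorption = 156.8 × 0.73 = 114.464 sabins.
New total A_after = 160.390 sabins.
NR = 10·log₁₀(160.390/45.926) = 5.4 dB.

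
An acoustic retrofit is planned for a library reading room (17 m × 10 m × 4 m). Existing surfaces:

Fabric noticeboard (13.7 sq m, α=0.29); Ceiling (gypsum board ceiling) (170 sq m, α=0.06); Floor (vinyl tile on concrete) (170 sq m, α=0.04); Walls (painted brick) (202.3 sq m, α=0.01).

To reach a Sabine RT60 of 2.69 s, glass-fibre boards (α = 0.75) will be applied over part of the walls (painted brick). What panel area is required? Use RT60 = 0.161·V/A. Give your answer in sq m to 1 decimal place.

Summing Sᵢαᵢ: 3.973 + 10.200 + 6.800 + 2.023 → A₁ = 22.996 sabins.
V = 680 m³. Target absorption A₂ = 0.161 × 680 / 2.69 = 40.699 sabins.
ΔA needed = 40.699 − 22.996 = 17.703 sabins.
Each sq m of panel replacing the walls (painted brick) adds (0.75 − 0.01) = 0.74 sabins.
Area = ΔA/Δα = 17.703/0.74 = 23.9 sq m.

23.9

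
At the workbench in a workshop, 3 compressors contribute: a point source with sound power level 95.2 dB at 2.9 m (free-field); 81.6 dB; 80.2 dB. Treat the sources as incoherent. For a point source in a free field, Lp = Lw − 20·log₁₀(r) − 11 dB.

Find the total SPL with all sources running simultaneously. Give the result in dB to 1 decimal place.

Source at 2.9 m: Lp = 95.2 − 20·log₁₀(2.9) − 11 = 75.0 dB.
Sum in the linear (power) domain: Σ 10^(Lᵢ/10) = 10^(75.0/10) + 10^(81.6/10) + 10^(80.2/10) = 2.809e+08.
Combined level = 10 log₁₀(2.809e+08) = 84.5 dB.

84.5 dB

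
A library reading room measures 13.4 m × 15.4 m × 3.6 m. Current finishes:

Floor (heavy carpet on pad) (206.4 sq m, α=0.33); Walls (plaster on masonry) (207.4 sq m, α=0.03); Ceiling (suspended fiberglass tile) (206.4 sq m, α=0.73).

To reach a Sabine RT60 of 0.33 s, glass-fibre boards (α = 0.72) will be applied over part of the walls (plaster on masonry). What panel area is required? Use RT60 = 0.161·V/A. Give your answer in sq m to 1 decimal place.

A₁ = Σ Sᵢαᵢ = 206.4·0.33 + 207.4·0.03 + 206.4·0.73 = 225.006 sabins.
Required A₂ = 0.161·742.896/0.33 = 362.443 sabins.
ΔA needed = 362.443 − 225.006 = 137.437 sabins.
Net gain per sq m: Δα = 0.72 − 0.03 = 0.69.
Panel area = 137.437 / 0.69 = 199.2 sq m.

199.2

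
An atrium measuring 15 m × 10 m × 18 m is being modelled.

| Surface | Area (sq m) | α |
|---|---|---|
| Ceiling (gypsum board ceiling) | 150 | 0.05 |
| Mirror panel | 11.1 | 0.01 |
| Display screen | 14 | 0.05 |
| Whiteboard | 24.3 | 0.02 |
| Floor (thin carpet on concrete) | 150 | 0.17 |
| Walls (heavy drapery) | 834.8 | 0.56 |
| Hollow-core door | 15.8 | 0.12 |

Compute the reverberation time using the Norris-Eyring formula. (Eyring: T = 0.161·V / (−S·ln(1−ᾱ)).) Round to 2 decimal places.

Total surface area S = 150 + 11.1 + 14 + 24.3 + 150 + 834.8 + 15.8 = 1200.0 sq m.
Absorption A = 150×0.05 + 11.1×0.01 + 14×0.05 + 24.3×0.02 + 150×0.17 + 834.8×0.56 + 15.8×0.12 = 503.681 sabins.
ᾱ = 503.681 / 1200.0 = 0.4197.
−S·ln(1−ᾱ) = −1200.0 × ln(1 − 0.4197) = 653.052.
V = 15 × 10 × 18 = 2700 m³.
RT60 = 0.161 × 2700 / 653.052 = 0.67 s.

0.67 sec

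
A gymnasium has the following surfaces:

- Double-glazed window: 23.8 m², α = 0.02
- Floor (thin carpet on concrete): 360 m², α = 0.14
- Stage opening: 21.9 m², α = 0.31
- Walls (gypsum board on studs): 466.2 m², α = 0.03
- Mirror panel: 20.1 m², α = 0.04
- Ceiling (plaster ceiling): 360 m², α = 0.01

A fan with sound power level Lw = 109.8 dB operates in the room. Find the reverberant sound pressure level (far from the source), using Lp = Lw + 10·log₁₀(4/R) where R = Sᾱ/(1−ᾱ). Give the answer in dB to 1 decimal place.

Σ(Sᵢαᵢ) = 23.8×0.02 + 360×0.14 + 21.9×0.31 + 466.2×0.03 + 20.1×0.04 + 360×0.01 = 76.055; total area S = 1252.0 m².
ᾱ = 0.0607, so room constant R = A/(1−ᾱ) = 80.970 m².
Lp = Lw + 10 log₁₀(4/R) = 109.8 -13.06 = 96.7 dB.

96.7 dB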